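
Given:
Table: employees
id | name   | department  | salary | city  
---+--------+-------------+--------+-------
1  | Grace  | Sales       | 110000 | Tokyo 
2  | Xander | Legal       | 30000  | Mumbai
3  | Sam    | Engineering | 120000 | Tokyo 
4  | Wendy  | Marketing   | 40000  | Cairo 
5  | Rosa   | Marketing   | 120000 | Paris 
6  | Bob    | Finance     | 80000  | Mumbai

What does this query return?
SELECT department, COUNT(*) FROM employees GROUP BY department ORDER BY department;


Assigning each row to its department group:
  Grace -> Sales
  Xander -> Legal
  Sam -> Engineering
  Wendy -> Marketing
  Rosa -> Marketing
  Bob -> Finance


5 groups:
Engineering, 1
Finance, 1
Legal, 1
Marketing, 2
Sales, 1


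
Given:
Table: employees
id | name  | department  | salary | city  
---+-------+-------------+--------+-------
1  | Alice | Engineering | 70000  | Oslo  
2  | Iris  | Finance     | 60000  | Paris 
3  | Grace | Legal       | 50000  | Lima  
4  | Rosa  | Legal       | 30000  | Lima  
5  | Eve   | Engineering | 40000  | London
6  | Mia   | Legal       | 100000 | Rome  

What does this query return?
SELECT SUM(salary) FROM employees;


SUM(salary) = 70000 + 60000 + 50000 + 30000 + 40000 + 100000 = 350000

350000


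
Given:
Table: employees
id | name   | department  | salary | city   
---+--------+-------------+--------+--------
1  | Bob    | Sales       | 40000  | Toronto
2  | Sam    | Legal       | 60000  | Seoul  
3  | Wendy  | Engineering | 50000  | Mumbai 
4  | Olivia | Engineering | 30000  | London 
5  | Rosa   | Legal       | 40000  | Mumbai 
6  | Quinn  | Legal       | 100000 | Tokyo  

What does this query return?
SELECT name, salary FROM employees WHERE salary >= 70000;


Filtering: salary >= 70000
Matching: 1 rows

1 rows:
Quinn, 100000


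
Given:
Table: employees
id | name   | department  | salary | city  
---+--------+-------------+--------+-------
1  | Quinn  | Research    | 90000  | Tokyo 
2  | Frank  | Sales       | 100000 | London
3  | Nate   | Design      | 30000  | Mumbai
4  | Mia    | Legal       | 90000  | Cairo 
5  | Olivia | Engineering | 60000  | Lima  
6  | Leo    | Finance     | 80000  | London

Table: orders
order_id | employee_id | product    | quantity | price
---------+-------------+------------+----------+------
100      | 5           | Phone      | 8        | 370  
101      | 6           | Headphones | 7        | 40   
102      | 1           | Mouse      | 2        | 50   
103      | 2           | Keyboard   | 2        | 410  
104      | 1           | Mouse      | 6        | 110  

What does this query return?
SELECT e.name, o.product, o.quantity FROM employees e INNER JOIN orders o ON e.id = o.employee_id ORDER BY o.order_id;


Joining employees.id = orders.employee_id:
  employee Olivia (id=5) -> order Phone
  employee Leo (id=6) -> order Headphones
  employee Quinn (id=1) -> order Mouse
  employee Frank (id=2) -> order Keyboard
  employee Quinn (id=1) -> order Mouse


5 rows:
Olivia, Phone, 8
Leo, Headphones, 7
Quinn, Mouse, 2
Frank, Keyboard, 2
Quinn, Mouse, 6


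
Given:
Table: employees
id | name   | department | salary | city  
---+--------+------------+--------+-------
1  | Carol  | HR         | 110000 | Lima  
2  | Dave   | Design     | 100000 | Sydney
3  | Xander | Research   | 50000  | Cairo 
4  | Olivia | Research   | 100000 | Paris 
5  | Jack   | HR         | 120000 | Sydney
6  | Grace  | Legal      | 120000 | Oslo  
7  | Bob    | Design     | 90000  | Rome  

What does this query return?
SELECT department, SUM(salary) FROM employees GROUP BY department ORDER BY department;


Summing salary within each department:
  Design: 100000 + 90000 = 190000
  HR: 110000 + 120000 = 230000
  Legal: 120000 = 120000
  Research: 50000 + 100000 = 150000


4 groups:
Design, 190000
HR, 230000
Legal, 120000
Research, 150000


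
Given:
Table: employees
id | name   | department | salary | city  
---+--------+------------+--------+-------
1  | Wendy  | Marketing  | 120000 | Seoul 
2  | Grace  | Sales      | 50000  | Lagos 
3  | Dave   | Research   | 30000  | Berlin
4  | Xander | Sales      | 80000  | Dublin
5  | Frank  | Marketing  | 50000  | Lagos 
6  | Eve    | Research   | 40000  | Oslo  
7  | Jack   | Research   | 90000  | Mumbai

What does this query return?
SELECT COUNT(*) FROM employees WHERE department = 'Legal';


Counting rows where department = 'Legal'


0


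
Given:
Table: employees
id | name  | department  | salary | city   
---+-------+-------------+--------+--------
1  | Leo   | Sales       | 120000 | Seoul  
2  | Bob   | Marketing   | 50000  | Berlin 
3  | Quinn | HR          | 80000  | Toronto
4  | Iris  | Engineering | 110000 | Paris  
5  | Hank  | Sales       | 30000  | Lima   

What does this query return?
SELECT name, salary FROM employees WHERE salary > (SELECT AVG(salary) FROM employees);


Subquery: AVG(salary) = 78000.0
Filtering: salary > 78000.0
  Leo (120000) -> MATCH
  Quinn (80000) -> MATCH
  Iris (110000) -> MATCH


3 rows:
Leo, 120000
Quinn, 80000
Iris, 110000


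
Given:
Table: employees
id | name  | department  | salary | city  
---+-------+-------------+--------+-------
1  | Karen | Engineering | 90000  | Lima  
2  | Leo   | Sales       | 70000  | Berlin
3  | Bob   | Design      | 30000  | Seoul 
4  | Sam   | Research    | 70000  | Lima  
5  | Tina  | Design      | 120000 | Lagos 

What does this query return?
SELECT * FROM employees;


SELECT * returns all 5 rows with all columns

5 rows:
1, Karen, Engineering, 90000, Lima
2, Leo, Sales, 70000, Berlin
3, Bob, Design, 30000, Seoul
4, Sam, Research, 70000, Lima
5, Tina, Design, 120000, Lagos


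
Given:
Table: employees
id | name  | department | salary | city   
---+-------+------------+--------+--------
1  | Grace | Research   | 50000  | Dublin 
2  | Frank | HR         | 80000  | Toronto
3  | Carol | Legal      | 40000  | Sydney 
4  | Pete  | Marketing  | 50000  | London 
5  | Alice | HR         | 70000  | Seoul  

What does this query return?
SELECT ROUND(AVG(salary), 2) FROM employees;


SUM(salary) = 290000
COUNT = 5
ROUND(AVG, 2) = ROUND(290000 / 5, 2) = 58000.0

58000.0


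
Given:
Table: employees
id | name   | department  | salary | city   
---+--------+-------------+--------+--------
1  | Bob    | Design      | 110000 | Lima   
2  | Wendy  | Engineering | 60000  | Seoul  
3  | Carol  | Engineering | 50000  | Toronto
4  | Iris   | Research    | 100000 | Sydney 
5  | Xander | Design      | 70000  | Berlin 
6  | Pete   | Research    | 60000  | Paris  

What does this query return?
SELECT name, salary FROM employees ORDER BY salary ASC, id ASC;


Sorting by salary ASC, then id ASC for ties

6 rows:
Carol, 50000
Wendy, 60000
Pete, 60000
Xander, 70000
Iris, 100000
Bob, 110000


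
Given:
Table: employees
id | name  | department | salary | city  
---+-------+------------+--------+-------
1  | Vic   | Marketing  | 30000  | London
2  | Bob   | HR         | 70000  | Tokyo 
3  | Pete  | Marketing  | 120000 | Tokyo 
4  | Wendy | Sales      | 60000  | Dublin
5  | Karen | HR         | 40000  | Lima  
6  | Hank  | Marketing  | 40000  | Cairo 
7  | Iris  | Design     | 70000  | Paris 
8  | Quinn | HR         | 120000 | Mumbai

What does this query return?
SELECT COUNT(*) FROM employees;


COUNT(*) counts all rows

8


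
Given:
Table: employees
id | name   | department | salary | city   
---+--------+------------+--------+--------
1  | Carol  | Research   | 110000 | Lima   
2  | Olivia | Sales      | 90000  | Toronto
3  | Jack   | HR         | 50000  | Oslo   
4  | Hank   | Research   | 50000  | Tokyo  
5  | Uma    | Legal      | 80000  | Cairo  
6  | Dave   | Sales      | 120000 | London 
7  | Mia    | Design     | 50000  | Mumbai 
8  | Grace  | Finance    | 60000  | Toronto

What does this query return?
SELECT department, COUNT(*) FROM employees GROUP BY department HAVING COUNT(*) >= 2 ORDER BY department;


Groups with count >= 2:
  Research: 2 -> PASS
  Sales: 2 -> PASS
  Design: 1 -> filtered out
  Finance: 1 -> filtered out
  HR: 1 -> filtered out
  Legal: 1 -> filtered out


2 groups:
Research, 2
Sales, 2


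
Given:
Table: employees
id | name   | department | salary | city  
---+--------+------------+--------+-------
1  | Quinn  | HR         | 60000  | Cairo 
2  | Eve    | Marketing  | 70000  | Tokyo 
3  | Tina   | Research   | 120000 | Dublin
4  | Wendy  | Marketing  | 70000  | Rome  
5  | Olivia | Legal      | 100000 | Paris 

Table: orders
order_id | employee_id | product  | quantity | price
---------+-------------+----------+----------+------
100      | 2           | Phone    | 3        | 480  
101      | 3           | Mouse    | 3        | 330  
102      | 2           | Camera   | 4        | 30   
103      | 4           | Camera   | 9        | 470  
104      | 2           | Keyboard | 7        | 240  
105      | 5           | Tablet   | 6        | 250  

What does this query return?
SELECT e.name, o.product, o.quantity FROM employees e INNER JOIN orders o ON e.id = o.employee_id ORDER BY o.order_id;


Joining employees.id = orders.employee_id:
  employee Eve (id=2) -> order Phone
  employee Tina (id=3) -> order Mouse
  employee Eve (id=2) -> order Camera
  employee Wendy (id=4) -> order Camera
  employee Eve (id=2) -> order Keyboard
  employee Olivia (id=5) -> order Tablet


6 rows:
Eve, Phone, 3
Tina, Mouse, 3
Eve, Camera, 4
Wendy, Camera, 9
Eve, Keyboard, 7
Olivia, Tablet, 6


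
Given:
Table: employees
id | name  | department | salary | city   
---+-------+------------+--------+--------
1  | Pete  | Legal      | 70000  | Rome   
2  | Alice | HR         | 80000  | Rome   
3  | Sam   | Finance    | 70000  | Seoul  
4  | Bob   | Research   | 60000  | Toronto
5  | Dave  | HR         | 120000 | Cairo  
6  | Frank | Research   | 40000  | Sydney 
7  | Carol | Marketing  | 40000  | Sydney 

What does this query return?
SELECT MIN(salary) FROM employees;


Salaries: 70000, 80000, 70000, 60000, 120000, 40000, 40000
MIN = 40000

40000


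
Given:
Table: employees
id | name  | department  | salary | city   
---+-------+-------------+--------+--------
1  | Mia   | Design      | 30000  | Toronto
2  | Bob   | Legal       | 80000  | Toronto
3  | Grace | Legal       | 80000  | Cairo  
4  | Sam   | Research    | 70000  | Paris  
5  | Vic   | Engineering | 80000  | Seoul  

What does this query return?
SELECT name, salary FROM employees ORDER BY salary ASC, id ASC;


Sorting by salary ASC, then id ASC for ties

5 rows:
Mia, 30000
Sam, 70000
Bob, 80000
Grace, 80000
Vic, 80000


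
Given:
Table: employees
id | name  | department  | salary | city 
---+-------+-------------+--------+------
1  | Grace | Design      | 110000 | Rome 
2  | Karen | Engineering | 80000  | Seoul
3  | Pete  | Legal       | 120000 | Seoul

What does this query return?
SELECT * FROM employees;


SELECT * returns all 3 rows with all columns

3 rows:
1, Grace, Design, 110000, Rome
2, Karen, Engineering, 80000, Seoul
3, Pete, Legal, 120000, Seoul


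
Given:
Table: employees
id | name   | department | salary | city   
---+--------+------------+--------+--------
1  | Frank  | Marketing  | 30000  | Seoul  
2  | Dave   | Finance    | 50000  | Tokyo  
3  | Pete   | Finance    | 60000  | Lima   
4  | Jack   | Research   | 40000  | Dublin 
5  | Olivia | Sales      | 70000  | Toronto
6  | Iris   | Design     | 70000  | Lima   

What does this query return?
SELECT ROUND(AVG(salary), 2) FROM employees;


SUM(salary) = 320000
COUNT = 6
ROUND(AVG, 2) = ROUND(320000 / 6, 2) = 53333.33

53333.33


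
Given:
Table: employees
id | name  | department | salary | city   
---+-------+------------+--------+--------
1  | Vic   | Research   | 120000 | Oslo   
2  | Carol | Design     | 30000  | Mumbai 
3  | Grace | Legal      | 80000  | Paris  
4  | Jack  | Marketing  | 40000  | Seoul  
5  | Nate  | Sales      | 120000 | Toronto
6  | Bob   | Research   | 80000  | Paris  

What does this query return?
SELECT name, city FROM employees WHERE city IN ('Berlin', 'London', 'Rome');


Filtering: city IN ('Berlin', 'London', 'Rome')
Matching: 0 rows

Empty result set (0 rows)


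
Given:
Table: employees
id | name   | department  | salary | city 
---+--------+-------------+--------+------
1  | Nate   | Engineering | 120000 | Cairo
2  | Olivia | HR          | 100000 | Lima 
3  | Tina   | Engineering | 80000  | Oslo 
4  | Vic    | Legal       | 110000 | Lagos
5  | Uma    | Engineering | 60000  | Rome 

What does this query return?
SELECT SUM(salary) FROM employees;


SUM(salary) = 120000 + 100000 + 80000 + 110000 + 60000 = 470000

470000


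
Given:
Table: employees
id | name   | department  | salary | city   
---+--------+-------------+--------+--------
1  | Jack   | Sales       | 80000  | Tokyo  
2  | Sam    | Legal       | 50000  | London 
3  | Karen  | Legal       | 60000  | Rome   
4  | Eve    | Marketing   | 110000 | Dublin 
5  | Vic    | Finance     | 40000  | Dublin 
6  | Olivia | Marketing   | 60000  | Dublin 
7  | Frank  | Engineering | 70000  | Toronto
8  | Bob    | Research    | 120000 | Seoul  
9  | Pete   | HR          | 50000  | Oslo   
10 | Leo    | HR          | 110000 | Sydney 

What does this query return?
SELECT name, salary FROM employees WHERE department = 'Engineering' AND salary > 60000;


Filtering: department = 'Engineering' AND salary > 60000
Matching: 1 rows

1 rows:
Frank, 70000


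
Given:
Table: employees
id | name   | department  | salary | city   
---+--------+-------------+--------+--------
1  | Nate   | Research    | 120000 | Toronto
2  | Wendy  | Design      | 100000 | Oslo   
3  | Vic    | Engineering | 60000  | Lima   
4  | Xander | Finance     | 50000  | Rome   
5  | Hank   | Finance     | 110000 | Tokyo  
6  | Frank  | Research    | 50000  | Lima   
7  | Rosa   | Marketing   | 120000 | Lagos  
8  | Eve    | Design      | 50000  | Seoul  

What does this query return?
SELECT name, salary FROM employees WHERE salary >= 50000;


Filtering: salary >= 50000
Matching: 8 rows

8 rows:
Nate, 120000
Wendy, 100000
Vic, 60000
Xander, 50000
Hank, 110000
Frank, 50000
Rosa, 120000
Eve, 50000


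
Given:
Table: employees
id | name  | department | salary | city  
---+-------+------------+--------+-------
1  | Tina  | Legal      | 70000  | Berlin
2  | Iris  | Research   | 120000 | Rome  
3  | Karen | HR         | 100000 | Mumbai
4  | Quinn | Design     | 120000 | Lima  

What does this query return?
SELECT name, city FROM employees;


Projecting columns: name, city

4 rows:
Tina, Berlin
Iris, Rome
Karen, Mumbai
Quinn, Lima


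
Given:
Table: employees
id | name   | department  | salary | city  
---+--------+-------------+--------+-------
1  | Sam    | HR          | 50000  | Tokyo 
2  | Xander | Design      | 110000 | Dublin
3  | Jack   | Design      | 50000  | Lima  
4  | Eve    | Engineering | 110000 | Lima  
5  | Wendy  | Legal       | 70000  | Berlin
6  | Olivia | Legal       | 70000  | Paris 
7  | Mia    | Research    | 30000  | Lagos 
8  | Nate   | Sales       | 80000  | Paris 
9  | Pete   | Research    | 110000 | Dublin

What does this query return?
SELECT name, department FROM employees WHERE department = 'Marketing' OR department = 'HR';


Filtering: department = 'Marketing' OR 'HR'
Matching: 1 rows

1 rows:
Sam, HR


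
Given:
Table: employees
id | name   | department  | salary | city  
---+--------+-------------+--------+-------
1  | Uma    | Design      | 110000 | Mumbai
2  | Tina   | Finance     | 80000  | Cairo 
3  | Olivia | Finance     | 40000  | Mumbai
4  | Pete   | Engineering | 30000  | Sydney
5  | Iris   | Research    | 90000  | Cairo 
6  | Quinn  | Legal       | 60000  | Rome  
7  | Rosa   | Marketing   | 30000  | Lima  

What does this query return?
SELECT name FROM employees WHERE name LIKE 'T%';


LIKE 'T%' matches names starting with 'T'
Matching: 1

1 rows:
Tina


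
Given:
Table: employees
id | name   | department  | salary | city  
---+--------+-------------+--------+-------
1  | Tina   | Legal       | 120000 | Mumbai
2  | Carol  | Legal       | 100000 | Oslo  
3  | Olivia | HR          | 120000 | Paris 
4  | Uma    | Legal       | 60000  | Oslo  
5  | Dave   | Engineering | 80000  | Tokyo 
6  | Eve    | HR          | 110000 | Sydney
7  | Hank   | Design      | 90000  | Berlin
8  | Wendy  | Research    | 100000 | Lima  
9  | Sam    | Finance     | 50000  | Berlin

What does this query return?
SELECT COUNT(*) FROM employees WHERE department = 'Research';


Counting rows where department = 'Research'
  Wendy -> MATCH


1


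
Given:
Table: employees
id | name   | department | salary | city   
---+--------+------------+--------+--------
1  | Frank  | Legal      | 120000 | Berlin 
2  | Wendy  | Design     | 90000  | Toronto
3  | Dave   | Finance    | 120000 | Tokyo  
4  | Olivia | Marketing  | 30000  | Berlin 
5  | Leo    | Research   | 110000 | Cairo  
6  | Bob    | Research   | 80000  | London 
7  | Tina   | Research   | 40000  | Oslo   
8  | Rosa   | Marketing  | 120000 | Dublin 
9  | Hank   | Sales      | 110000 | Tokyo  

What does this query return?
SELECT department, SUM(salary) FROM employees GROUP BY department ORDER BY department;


Summing salary within each department:
  Design: 90000 = 90000
  Finance: 120000 = 120000
  Legal: 120000 = 120000
  Marketing: 30000 + 120000 = 150000
  Research: 110000 + 80000 + 40000 = 230000
  Sales: 110000 = 110000


6 groups:
Design, 90000
Finance, 120000
Legal, 120000
Marketing, 150000
Research, 230000
Sales, 110000


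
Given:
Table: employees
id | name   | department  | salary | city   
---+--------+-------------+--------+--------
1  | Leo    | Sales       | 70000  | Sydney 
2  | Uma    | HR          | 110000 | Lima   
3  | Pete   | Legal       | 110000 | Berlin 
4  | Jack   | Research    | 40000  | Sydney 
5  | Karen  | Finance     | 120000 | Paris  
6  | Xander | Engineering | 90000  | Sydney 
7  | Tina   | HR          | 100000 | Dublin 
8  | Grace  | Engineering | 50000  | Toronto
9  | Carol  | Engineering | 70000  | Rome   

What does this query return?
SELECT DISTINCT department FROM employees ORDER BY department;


All 'department' values (row order): Sales, HR, Legal, Research, Finance, Engineering, HR, Engineering, Engineering
Removing duplicates leaves 6 unique value(s).

6 values:
Engineering
Finance
HR
Legal
Research
Sales


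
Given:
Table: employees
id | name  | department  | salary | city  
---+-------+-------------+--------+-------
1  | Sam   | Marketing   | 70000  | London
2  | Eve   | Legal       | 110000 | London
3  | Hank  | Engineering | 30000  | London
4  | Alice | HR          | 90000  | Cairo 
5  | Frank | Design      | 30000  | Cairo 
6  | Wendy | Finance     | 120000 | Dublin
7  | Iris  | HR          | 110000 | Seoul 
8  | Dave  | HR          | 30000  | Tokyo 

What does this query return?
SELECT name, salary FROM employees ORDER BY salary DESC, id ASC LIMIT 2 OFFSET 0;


Sort by salary DESC (id ASC tiebreak), then skip 0 and take 2
Rows 1 through 2

2 rows:
Wendy, 120000
Eve, 110000


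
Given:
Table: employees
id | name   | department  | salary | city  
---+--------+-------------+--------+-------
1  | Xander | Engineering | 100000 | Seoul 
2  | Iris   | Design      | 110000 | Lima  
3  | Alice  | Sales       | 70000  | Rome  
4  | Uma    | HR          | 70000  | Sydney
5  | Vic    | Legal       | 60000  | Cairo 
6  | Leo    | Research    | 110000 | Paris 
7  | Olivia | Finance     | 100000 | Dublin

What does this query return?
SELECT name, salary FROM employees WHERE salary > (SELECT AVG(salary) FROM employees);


Subquery: AVG(salary) = 88571.43
Filtering: salary > 88571.43
  Xander (100000) -> MATCH
  Iris (110000) -> MATCH
  Leo (110000) -> MATCH
  Olivia (100000) -> MATCH


4 rows:
Xander, 100000
Iris, 110000
Leo, 110000
Olivia, 100000


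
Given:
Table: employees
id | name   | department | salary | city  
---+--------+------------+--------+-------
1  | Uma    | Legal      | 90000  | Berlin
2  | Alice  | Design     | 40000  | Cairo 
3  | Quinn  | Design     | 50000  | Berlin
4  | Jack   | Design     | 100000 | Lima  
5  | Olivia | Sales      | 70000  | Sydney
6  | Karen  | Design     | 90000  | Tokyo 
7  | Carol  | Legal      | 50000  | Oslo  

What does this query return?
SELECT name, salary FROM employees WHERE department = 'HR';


Filtering: department = 'HR'
Matching rows: 0

Empty result set (0 rows)


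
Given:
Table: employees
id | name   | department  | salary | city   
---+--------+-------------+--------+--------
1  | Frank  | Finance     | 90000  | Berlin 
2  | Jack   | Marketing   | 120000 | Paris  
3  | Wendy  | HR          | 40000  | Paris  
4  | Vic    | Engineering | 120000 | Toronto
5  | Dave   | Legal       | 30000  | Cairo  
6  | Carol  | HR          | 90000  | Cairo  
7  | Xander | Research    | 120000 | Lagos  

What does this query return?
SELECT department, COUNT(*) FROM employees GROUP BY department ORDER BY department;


Assigning each row to its department group:
  Frank -> Finance
  Jack -> Marketing
  Wendy -> HR
  Vic -> Engineering
  Dave -> Legal
  Carol -> HR
  Xander -> Research


6 groups:
Engineering, 1
Finance, 1
HR, 2
Legal, 1
Marketing, 1
Research, 1


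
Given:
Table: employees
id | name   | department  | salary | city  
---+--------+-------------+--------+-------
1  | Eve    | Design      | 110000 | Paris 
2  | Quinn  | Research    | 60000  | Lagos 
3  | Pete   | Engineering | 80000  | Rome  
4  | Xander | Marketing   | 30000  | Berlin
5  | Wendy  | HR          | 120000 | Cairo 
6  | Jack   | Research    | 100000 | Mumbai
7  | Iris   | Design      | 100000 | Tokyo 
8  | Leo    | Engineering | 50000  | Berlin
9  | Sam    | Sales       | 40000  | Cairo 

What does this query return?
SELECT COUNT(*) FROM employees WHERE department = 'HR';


Counting rows where department = 'HR'
  Wendy -> MATCH


1


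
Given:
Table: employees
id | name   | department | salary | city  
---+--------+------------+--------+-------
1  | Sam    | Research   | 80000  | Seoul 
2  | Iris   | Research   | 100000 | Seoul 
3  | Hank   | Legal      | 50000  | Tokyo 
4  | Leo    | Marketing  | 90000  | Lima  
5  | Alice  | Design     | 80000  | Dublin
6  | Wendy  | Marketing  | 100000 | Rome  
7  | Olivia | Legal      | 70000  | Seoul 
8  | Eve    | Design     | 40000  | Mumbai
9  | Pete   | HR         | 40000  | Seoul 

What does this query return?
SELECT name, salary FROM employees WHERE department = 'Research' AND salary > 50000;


Filtering: department = 'Research' AND salary > 50000
Matching: 2 rows

2 rows:
Sam, 80000
Iris, 100000


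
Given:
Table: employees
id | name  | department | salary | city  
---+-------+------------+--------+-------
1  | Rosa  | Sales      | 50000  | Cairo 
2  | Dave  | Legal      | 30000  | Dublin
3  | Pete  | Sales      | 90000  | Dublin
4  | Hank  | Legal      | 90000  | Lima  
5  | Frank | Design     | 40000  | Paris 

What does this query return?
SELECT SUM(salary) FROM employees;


SUM(salary) = 50000 + 30000 + 90000 + 90000 + 40000 = 300000

300000


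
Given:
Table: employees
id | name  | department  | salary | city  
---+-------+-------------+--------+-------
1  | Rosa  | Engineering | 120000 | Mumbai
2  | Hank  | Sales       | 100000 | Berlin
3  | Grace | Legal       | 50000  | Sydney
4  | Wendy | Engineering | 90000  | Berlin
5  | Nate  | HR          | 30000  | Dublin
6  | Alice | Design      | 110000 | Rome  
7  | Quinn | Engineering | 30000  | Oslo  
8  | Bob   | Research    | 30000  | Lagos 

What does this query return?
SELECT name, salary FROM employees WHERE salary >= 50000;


Filtering: salary >= 50000
Matching: 5 rows

5 rows:
Rosa, 120000
Hank, 100000
Grace, 50000
Wendy, 90000
Alice, 110000


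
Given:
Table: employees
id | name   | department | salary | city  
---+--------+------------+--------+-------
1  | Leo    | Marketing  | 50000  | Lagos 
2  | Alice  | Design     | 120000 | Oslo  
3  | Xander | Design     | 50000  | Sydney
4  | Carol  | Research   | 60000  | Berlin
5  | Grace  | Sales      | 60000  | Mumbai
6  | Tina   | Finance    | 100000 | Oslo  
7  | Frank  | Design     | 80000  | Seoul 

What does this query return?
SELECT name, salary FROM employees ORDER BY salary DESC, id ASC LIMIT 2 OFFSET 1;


Sort by salary DESC (id ASC tiebreak), then skip 1 and take 2
Rows 2 through 3

2 rows:
Tina, 100000
Frank, 80000


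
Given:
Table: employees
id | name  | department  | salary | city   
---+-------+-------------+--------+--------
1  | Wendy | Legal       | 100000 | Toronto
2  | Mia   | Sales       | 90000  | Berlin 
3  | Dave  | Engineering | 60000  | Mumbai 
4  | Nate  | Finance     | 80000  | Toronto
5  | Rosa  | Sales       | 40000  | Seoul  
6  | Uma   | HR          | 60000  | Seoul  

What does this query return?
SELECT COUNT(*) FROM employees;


COUNT(*) counts all rows

6


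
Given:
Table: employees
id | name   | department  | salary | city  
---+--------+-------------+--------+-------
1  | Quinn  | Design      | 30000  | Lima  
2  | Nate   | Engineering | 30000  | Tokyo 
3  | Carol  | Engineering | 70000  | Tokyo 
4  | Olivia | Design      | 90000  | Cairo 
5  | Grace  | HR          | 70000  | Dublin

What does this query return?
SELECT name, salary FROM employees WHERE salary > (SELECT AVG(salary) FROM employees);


Subquery: AVG(salary) = 58000.0
Filtering: salary > 58000.0
  Carol (70000) -> MATCH
  Olivia (90000) -> MATCH
  Grace (70000) -> MATCH


3 rows:
Carol, 70000
Olivia, 90000
Grace, 70000


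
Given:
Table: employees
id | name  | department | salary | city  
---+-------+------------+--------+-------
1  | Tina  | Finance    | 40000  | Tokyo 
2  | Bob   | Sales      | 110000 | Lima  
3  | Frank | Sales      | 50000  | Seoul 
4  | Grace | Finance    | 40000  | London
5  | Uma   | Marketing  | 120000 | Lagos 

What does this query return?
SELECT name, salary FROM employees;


Projecting columns: name, salary

5 rows:
Tina, 40000
Bob, 110000
Frank, 50000
Grace, 40000
Uma, 120000


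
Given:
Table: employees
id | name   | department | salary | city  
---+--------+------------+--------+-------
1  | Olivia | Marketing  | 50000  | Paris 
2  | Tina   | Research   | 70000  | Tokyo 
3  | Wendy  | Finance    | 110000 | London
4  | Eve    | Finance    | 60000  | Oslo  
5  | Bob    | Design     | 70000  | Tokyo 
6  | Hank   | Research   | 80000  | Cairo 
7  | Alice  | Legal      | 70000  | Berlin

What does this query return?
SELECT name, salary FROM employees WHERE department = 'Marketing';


Filtering: department = 'Marketing'
Matching rows: 1

1 rows:
Olivia, 50000


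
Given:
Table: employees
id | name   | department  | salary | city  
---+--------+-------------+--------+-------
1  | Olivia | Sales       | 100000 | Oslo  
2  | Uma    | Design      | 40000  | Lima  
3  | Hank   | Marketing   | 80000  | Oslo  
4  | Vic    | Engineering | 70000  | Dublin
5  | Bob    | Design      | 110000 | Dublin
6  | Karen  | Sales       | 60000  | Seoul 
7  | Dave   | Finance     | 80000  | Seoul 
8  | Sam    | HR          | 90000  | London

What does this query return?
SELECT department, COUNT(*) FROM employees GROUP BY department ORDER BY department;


Assigning each row to its department group:
  Olivia -> Sales
  Uma -> Design
  Hank -> Marketing
  Vic -> Engineering
  Bob -> Design
  Karen -> Sales
  Dave -> Finance
  Sam -> HR


6 groups:
Design, 2
Engineering, 1
Finance, 1
HR, 1
Marketing, 1
Sales, 2


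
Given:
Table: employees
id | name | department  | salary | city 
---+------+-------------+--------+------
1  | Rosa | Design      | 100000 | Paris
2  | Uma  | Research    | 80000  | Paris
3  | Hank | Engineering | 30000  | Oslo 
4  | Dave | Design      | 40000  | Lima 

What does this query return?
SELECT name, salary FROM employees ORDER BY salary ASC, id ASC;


Sorting by salary ASC, then id ASC for ties

4 rows:
Hank, 30000
Dave, 40000
Uma, 80000
Rosa, 100000


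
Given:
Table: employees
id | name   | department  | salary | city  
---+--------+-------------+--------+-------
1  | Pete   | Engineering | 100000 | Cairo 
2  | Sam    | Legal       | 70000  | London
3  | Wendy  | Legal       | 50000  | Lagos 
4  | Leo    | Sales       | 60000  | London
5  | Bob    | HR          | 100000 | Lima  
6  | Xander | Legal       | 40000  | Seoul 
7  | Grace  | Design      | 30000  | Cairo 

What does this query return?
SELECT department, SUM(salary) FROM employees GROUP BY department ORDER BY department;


Summing salary within each department:
  Design: 30000 = 30000
  Engineering: 100000 = 100000
  HR: 100000 = 100000
  Legal: 70000 + 50000 + 40000 = 160000
  Sales: 60000 = 60000


5 groups:
Design, 30000
Engineering, 100000
HR, 100000
Legal, 160000
Sales, 60000


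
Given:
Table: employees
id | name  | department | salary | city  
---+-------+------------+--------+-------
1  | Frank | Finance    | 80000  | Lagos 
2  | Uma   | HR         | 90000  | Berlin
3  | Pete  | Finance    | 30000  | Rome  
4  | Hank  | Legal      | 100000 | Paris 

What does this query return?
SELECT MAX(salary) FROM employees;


Salaries: 80000, 90000, 30000, 100000
MAX = 100000

100000


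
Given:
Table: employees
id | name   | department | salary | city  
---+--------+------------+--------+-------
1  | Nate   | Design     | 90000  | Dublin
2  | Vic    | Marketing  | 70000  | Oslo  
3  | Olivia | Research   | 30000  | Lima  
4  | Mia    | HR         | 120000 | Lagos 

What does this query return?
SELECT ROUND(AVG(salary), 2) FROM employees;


SUM(salary) = 310000
COUNT = 4
ROUND(AVG, 2) = ROUND(310000 / 4, 2) = 77500.0

77500.0


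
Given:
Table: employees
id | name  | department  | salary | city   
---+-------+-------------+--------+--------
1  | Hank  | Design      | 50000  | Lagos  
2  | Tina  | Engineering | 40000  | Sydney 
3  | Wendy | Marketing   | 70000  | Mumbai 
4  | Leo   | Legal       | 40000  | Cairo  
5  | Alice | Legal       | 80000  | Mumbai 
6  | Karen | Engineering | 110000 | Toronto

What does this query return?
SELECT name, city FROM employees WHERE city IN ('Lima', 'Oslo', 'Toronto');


Filtering: city IN ('Lima', 'Oslo', 'Toronto')
Matching: 1 rows

1 rows:
Karen, Toronto


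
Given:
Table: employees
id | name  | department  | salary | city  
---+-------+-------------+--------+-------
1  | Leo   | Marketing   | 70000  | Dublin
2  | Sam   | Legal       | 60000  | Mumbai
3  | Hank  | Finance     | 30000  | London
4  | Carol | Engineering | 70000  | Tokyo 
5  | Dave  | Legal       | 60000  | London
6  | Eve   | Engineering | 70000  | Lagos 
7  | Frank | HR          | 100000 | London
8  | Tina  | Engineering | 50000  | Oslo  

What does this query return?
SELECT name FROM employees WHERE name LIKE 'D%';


LIKE 'D%' matches names starting with 'D'
Matching: 1

1 rows:
Dave


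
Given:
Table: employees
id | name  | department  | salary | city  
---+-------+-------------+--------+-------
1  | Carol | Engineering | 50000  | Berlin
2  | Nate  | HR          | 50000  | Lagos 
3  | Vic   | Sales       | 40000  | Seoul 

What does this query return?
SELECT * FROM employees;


SELECT * returns all 3 rows with all columns

3 rows:
1, Carol, Engineering, 50000, Berlin
2, Nate, HR, 50000, Lagos
3, Vic, Sales, 40000, Seoul


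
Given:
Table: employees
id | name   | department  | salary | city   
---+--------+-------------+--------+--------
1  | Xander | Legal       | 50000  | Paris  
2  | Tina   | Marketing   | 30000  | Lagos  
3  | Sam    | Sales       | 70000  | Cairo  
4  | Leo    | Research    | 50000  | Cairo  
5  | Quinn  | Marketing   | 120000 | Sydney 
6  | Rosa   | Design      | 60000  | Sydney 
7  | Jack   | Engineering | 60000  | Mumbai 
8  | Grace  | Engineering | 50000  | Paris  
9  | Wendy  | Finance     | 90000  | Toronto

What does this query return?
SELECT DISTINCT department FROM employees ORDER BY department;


All 'department' values (row order): Legal, Marketing, Sales, Research, Marketing, Design, Engineering, Engineering, Finance
Removing duplicates leaves 7 unique value(s).

7 values:
Design
Engineering
Finance
Legal
Marketing
Research
Sales


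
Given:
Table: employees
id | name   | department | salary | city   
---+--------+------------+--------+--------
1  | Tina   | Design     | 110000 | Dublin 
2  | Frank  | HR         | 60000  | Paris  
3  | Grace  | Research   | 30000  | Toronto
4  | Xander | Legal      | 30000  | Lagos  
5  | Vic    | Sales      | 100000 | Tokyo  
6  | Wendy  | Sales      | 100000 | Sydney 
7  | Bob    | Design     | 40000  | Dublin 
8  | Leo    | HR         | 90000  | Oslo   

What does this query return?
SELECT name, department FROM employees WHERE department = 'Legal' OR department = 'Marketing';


Filtering: department = 'Legal' OR 'Marketing'
Matching: 1 rows

1 rows:
Xander, Legal


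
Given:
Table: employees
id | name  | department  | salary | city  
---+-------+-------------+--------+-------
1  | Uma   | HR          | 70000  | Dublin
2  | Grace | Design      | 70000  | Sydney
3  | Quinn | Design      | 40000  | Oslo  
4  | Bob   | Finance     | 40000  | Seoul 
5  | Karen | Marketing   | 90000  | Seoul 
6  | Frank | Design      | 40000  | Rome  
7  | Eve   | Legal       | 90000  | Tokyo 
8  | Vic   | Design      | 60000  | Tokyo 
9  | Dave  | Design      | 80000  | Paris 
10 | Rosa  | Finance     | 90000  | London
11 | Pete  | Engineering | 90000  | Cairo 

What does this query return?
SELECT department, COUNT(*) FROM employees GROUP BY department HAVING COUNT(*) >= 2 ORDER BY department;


Groups with count >= 2:
  Design: 5 -> PASS
  Finance: 2 -> PASS
  Engineering: 1 -> filtered out
  HR: 1 -> filtered out
  Legal: 1 -> filtered out
  Marketing: 1 -> filtered out


2 groups:
Design, 5
Finance, 2


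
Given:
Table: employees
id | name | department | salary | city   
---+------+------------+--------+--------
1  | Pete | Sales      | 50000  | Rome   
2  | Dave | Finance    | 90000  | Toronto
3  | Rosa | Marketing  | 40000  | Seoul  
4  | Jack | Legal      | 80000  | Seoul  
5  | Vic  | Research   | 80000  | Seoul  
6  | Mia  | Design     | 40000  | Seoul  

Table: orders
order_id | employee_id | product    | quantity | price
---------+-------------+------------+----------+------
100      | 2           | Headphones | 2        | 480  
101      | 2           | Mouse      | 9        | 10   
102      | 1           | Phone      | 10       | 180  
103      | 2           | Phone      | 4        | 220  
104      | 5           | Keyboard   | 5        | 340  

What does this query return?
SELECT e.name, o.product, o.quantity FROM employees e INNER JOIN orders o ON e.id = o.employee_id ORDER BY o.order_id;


Joining employees.id = orders.employee_id:
  employee Dave (id=2) -> order Headphones
  employee Dave (id=2) -> order Mouse
  employee Pete (id=1) -> order Phone
  employee Dave (id=2) -> order Phone
  employee Vic (id=5) -> order Keyboard


5 rows:
Dave, Headphones, 2
Dave, Mouse, 9
Pete, Phone, 10
Dave, Phone, 4
Vic, Keyboard, 5


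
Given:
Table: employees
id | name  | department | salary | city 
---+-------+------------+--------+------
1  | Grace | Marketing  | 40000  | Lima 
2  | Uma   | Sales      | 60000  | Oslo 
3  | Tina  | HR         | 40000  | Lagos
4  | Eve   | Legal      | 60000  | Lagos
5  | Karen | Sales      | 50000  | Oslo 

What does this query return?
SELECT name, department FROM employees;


Projecting columns: name, department

5 rows:
Grace, Marketing
Uma, Sales
Tina, HR
Eve, Legal
Karen, Sales


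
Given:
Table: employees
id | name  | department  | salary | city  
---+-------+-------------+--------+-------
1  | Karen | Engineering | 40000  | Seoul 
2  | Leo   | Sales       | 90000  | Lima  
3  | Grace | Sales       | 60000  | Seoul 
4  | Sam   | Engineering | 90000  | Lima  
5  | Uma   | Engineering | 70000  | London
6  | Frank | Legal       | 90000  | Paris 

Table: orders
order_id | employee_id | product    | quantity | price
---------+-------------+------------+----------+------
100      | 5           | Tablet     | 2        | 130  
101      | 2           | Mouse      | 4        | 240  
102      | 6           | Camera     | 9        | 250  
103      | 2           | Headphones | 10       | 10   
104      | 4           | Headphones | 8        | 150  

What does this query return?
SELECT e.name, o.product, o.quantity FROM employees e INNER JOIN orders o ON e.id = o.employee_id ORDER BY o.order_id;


Joining employees.id = orders.employee_id:
  employee Uma (id=5) -> order Tablet
  employee Leo (id=2) -> order Mouse
  employee Frank (id=6) -> order Camera
  employee Leo (id=2) -> order Headphones
  employee Sam (id=4) -> order Headphones


5 rows:
Uma, Tablet, 2
Leo, Mouse, 4
Frank, Camera, 9
Leo, Headphones, 10
Sam, Headphones, 8


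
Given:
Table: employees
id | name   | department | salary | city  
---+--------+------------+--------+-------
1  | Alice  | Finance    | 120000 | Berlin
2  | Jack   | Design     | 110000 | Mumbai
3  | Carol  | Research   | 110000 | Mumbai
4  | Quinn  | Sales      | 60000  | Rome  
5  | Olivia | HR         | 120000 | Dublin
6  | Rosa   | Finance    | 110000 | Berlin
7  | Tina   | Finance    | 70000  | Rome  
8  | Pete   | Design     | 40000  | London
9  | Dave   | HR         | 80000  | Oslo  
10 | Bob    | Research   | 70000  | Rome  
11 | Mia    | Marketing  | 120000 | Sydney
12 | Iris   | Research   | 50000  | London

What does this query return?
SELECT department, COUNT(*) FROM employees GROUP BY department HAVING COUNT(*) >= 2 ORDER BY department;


Groups with count >= 2:
  Design: 2 -> PASS
  Finance: 3 -> PASS
  HR: 2 -> PASS
  Research: 3 -> PASS
  Marketing: 1 -> filtered out
  Sales: 1 -> filtered out


4 groups:
Design, 2
Finance, 3
HR, 2
Research, 3


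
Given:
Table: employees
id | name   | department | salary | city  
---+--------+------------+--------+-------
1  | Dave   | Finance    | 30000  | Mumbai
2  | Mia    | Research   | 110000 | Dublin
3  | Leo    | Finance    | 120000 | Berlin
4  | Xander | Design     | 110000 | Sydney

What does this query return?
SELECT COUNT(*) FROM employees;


COUNT(*) counts all rows

4


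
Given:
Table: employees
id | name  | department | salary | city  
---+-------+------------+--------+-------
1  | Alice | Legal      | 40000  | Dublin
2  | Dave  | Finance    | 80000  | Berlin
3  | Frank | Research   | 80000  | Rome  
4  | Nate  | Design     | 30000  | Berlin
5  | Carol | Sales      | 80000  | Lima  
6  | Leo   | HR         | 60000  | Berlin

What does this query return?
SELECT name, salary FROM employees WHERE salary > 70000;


Filtering: salary > 70000
Matching: 3 rows

3 rows:
Dave, 80000
Frank, 80000
Carol, 80000


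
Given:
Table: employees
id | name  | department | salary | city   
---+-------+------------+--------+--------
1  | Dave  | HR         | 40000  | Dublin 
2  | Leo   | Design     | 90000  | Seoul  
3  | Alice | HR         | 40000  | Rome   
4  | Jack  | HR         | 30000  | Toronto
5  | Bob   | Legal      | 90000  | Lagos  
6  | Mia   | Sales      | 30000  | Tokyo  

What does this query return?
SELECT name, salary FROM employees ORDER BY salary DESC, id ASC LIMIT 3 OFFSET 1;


Sort by salary DESC (id ASC tiebreak), then skip 1 and take 3
Rows 2 through 4

3 rows:
Bob, 90000
Dave, 40000
Alice, 40000


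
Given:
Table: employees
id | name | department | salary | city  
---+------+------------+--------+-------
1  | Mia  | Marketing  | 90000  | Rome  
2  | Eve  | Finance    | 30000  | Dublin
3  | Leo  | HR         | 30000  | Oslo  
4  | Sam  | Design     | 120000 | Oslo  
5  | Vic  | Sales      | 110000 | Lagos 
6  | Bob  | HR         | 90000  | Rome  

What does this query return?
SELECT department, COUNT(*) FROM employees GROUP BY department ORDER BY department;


Assigning each row to its department group:
  Mia -> Marketing
  Eve -> Finance
  Leo -> HR
  Sam -> Design
  Vic -> Sales
  Bob -> HR


5 groups:
Design, 1
Finance, 1
HR, 2
Marketing, 1
Sales, 1


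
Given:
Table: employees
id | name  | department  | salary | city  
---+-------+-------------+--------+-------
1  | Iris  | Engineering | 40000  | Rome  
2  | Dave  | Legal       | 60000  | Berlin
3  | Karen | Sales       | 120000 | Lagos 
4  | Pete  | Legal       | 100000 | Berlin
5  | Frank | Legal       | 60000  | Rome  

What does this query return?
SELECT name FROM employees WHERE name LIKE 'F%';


LIKE 'F%' matches names starting with 'F'
Matching: 1

1 rows:
Frank


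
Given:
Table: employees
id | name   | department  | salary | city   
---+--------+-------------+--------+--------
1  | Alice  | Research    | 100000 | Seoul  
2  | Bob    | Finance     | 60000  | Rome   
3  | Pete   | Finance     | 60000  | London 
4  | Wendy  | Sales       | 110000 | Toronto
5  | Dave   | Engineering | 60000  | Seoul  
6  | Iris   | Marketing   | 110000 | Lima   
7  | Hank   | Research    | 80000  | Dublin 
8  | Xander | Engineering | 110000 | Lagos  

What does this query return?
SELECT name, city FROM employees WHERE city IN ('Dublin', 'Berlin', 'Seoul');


Filtering: city IN ('Dublin', 'Berlin', 'Seoul')
Matching: 3 rows

3 rows:
Alice, Seoul
Dave, Seoul
Hank, Dublin
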